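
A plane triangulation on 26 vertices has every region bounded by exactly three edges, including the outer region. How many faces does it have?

48

In a plane triangulation 3F = 2E and V − E + F = 2, so F = 2V − 4 = 2·26 − 4 = 48.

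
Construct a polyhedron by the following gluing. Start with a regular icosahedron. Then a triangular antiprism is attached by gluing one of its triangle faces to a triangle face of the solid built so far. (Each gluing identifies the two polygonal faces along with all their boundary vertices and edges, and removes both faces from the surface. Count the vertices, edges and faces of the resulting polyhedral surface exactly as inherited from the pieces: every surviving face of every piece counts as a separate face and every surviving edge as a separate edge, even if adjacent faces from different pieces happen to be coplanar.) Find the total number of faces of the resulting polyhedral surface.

26

A regular icosahedron: V=12, E=30, F=20.
Attach a triangular antiprism (V=6, E=12, F=8) along a 3-gon: merge 3 vertices and 3 edges, delete both glued faces → V=15, E=39, F=26.
Check: V − E + F = 15 − 39 + 26 = 2.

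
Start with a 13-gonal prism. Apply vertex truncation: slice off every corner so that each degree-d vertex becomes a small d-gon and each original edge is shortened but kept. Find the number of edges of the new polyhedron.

The base solid has V = 26, E = 39, F = 15.
Truncation replaces each original edge-end by a new vertex, so V′ = 2E = 78.
Each original edge survives, and each old vertex of degree d contributes d new edges; summing degrees gives Σd = 2E, so E′ = E + 2E = 3E = 117.
Each original face survives and each original vertex becomes one new face: F′ = F + V = 41.

117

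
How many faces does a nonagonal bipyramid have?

A bipyramid over an n-gon has 2n triangular faces and n + 2 vertices: V = 9 + 2 = 11, E = 3·9 = 27, F = 2·9 = 18.
Check: V − E + F = 11 − 27 + 18 = 2.

18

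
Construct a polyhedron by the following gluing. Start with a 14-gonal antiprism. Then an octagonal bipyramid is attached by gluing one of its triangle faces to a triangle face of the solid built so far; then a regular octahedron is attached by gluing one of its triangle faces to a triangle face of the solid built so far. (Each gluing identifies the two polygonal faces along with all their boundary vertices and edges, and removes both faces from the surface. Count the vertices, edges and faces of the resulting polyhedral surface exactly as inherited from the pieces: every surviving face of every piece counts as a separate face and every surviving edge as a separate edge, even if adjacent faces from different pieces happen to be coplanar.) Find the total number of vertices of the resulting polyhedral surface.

38

A 14-gonal antiprism: V=28, E=56, F=30.
Attach an octagonal bipyramid (V=10, E=24, F=16) along a 3-gon: merge 3 vertices and 3 edges, delete both glued faces → V=35, E=77, F=44.
Attach a regular octahedron (V=6, E=12, F=8) along a 3-gon: merge 3 vertices and 3 edges, delete both glued faces → V=38, E=86, F=50.
Check: V − E + F = 38 − 86 + 50 = 2.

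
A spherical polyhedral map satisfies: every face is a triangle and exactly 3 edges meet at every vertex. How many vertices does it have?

Each face has 3 edges and each edge borders two faces, so 2E = 3F.
Each vertex has degree 3, so 3V = 2E and hence V = 3F/3.
Euler: V − E + F = 2 ⇒ (3F/3) − (3F/2) + F = 2.
Multiply by 6: (6 − 9 + 6)F = 12, i.e. 3F = 12.
So F = 4, E = 3·4/2 = 6, V = 3·4/3 = 4.

4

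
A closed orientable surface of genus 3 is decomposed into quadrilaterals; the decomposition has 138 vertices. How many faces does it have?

χ = 2 − 2·3 = -4, and every face is a square so 4F = 2E.
V − E + F = -4 with E = 4F/2 gives 138 − (4/2 − 1)·F = -4, so F = 142 and E = 284.

142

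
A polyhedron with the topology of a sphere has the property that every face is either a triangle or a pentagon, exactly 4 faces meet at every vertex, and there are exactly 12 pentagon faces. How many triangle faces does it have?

Let x be the number of triangles; then F = 12 + x.
Edge–face incidences: 2E = 5·12 + 3·x = 60 + 3x.
Every vertex has degree 4, so 4V = 2E.
Euler: V − E + F = 2 ⇒ (2E)/4 − E + (12 + x) = 2.
Multiply by 8: 2·(2E) − 4·(2E) + 8·(12 + x) = 16, i.e. 96 + 8x − 2·(60 + 3x) = 16.
Collecting terms: 2x − 24 = 16, so 2x = 40, so x = 20.
Then 2E = 60 + 3·20 = 120, so E = 60, V = 2E/4 = 30, F = 12 + 20 = 32.

20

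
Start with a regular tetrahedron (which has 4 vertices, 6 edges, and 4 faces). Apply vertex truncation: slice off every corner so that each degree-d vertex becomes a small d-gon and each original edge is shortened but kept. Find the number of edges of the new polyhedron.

18

Truncation replaces each original edge-end by a new vertex, so V′ = 2E = 12.
Each original edge survives, and each old vertex of degree d contributes d new edges; summing degrees gives Σd = 2E, so E′ = E + 2E = 3E = 18.
Each original face survives and each original vertex becomes one new face: F′ = F + V = 8.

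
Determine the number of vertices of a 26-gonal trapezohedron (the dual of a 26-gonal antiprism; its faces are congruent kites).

54

The n-trapezohedron (dual of the n-antiprism) has V = 2·26 + 2 = 54, E = 4·26 = 104, F = 2·26 = 52.
Check: V − E + F = 54 − 104 + 52 = 2.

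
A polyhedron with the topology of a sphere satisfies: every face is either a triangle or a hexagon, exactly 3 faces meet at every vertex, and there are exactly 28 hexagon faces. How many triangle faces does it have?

4

Let x be the number of triangles; then F = 28 + x.
Edge–face incidences: 2E = 6·28 + 3·x = 168 + 3x.
Every vertex has degree 3, so 3V = 2E.
Euler: V − E + F = 2 ⇒ (2E)/3 − E + (28 + x) = 2.
Multiply by 6: 2·(2E) − 3·(2E) + 6·(28 + x) = 12, i.e. 168 + 6x − (168 + 3x) = 12.
Collecting terms: 3x = 12, so x = 4.
Then 2E = 168 + 3·4 = 180, so E = 90, V = 2E/3 = 60, F = 28 + 4 = 32.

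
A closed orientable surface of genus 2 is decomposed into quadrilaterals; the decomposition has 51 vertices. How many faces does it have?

χ = 2 − 2·2 = -2, and every face is a square so 4F = 2E.
V − E + F = -2 with E = 4F/2 gives 51 − (4/2 − 1)·F = -2, so F = 53 and E = 106.

53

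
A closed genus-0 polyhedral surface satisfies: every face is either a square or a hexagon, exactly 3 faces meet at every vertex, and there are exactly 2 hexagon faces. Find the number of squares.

Let x be the number of squares; then F = 2 + x.
Edge–face incidences: 2E = 6·2 + 4·x = 12 + 4x.
Every vertex has degree 3, so 3V = 2E.
Euler: V − E + F = 2 ⇒ (2E)/3 − E + (2 + x) = 2.
Multiply by 6: 2·(2E) − 3·(2E) + 6·(2 + x) = 12, i.e. 12 + 6x − (12 + 4x) = 12.
Collecting terms: 2x = 12, so x = 6.
Then 2E = 12 + 4·6 = 36, so E = 18, V = 2E/3 = 12, F = 2 + 6 = 8.

6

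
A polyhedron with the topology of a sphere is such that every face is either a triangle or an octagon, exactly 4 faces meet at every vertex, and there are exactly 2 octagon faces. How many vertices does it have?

Let x be the number of triangles; then F = 2 + x.
Edge–face incidences: 2E = 8·2 + 3·x = 16 + 3x.
Every vertex has degree 4, so 4V = 2E.
Euler: V − E + F = 2 ⇒ (2E)/4 − E + (2 + x) = 2.
Multiply by 8: 2·(2E) − 4·(2E) + 8·(2 + x) = 16, i.e. 16 + 8x − 2·(16 + 3x) = 16.
Collecting terms: 2x − 16 = 16, so 2x = 32, so x = 16.
Then 2E = 16 + 3·16 = 64, so E = 32, V = 2E/4 = 16, F = 2 + 16 = 18.

16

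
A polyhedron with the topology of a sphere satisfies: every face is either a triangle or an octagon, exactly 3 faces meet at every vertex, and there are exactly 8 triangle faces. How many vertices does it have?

24

Let x be the number of octagons; then F = 8 + x.
Edge–face incidences: 2E = 3·8 + 8·x = 24 + 8x.
Every vertex has degree 3, so 3V = 2E.
Euler: V − E + F = 2 ⇒ (2E)/3 − E + (8 + x) = 2.
Multiply by 6: 2·(2E) − 3·(2E) + 6·(8 + x) = 12, i.e. 48 + 6x − (24 + 8x) = 12.
Collecting terms: −2x + 24 = 12, so −2x = −12, so x = 6.
Then 2E = 24 + 8·6 = 72, so E = 36, V = 2E/3 = 24, F = 8 + 6 = 14.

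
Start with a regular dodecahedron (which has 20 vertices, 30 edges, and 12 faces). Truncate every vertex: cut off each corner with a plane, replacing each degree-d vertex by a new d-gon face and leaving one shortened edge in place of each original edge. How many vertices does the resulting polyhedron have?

60

Truncation replaces each original edge-end by a new vertex, so V′ = 2E = 60.
Each original edge survives, and each old vertex of degree d contributes d new edges; summing degrees gives Σd = 2E, so E′ = E + 2E = 3E = 90.
Each original face survives and each original vertex becomes one new face: F′ = F + V = 32.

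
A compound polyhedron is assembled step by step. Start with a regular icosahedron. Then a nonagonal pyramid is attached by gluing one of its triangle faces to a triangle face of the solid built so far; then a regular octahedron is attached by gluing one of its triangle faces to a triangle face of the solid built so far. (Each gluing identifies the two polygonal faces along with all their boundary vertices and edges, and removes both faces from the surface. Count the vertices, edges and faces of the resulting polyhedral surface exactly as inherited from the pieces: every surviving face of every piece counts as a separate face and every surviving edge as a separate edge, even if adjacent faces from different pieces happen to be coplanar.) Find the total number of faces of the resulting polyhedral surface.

A regular icosahedron: V=12, E=30, F=20.
Attach a nonagonal pyramid (V=10, E=18, F=10) along a 3-gon: merge 3 vertices and 3 edges, delete both glued faces → V=19, E=45, F=28.
Attach a regular octahedron (V=6, E=12, F=8) along a 3-gon: merge 3 vertices and 3 edges, delete both glued faces → V=22, E=54, F=34.
Check: V − E + F = 22 − 54 + 34 = 2.

34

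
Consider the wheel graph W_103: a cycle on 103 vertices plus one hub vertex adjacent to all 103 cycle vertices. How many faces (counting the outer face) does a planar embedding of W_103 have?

W_103 has V = 103 + 1 = 104 vertices and E = 2·103 = 206 edges.
By Euler's formula F = 2 − V + E = 2 − 104 + 206 = 104.

104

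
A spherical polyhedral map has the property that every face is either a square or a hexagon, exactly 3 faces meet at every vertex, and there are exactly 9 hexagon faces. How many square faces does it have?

Let x be the number of squares; then F = 9 + x.
Edge–face incidences: 2E = 6·9 + 4·x = 54 + 4x.
Every vertex has degree 3, so 3V = 2E.
Euler: V − E + F = 2 ⇒ (2E)/3 − E + (9 + x) = 2.
Multiply by 6: 2·(2E) − 3·(2E) + 6·(9 + x) = 12, i.e. 54 + 6x − (54 + 4x) = 12.
Collecting terms: 2x = 12, so x = 6.
Then 2E = 54 + 4·6 = 78, so E = 39, V = 2E/3 = 26, F = 9 + 6 = 15.

6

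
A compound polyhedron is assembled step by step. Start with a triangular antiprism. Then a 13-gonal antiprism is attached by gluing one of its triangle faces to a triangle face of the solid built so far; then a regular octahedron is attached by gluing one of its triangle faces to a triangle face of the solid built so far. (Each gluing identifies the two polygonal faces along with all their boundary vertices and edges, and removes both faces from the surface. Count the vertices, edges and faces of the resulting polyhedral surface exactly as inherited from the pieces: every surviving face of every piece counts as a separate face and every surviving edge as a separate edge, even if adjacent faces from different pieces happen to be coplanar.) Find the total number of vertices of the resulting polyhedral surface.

A triangular antiprism: V=6, E=12, F=8.
Attach a 13-gonal antiprism (V=26, E=52, F=28) along a 3-gon: merge 3 vertices and 3 edges, delete both glued faces → V=29, E=61, F=34.
Attach a regular octahedron (V=6, E=12, F=8) along a 3-gon: merge 3 vertices and 3 edges, delete both glued faces → V=32, E=70, F=40.
Check: V − E + F = 32 − 70 + 40 = 2.

32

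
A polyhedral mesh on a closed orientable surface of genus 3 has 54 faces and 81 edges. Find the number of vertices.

23

For a closed orientable surface of genus 3, χ = 2 − 2·3 = -4.
V = -4 + E − F = -4 + 81 − 54 = 23.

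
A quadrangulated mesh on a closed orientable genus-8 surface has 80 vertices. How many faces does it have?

94

χ = 2 − 2·8 = -14, and every face is a square so 4F = 2E.
V − E + F = -14 with E = 4F/2 gives 80 − (4/2 − 1)·F = -14, so F = 94 and E = 188.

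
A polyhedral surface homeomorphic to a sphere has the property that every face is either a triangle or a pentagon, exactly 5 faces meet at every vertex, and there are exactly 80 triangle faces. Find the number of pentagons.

12

Let x be the number of pentagons; then F = 80 + x.
Edge–face incidences: 2E = 3·80 + 5·x = 240 + 5x.
Every vertex has degree 5, so 5V = 2E.
Euler: V − E + F = 2 ⇒ (2E)/5 − E + (80 + x) = 2.
Multiply by 10: 2·(2E) − 5·(2E) + 10·(80 + x) = 20, i.e. 800 + 10x − 3·(240 + 5x) = 20.
Collecting terms: −5x + 80 = 20, so −5x = −60, so x = 12.
Then 2E = 240 + 5·12 = 300, so E = 150, V = 2E/5 = 60, F = 80 + 12 = 92.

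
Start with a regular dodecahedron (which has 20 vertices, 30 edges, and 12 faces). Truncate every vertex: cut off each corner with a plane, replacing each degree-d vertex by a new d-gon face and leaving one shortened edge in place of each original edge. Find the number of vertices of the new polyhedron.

Truncation replaces each original edge-end by a new vertex, so V′ = 2E = 60.
Each original edge survives, and each old vertex of degree d contributes d new edges; summing degrees gives Σd = 2E, so E′ = E + 2E = 3E = 90.
Each original face survives and each original vertex becomes one new face: F′ = F + V = 32.

60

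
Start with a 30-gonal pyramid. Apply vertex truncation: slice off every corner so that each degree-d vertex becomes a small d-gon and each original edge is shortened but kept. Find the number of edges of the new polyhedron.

The base solid has V = 31, E = 60, F = 31.
Truncation replaces each original edge-end by a new vertex, so V′ = 2E = 120.
Each original edge survives, and each old vertex of degree d contributes d new edges; summing degrees gives Σd = 2E, so E′ = E + 2E = 3E = 180.
Each original face survives and each original vertex becomes one new face: F′ = F + V = 62.

180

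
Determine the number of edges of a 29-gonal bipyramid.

87

A bipyramid over an n-gon has 2n triangular faces and n + 2 vertices: V = 29 + 2 = 31, E = 3·29 = 87, F = 2·29 = 58.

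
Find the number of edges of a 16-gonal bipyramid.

48

A bipyramid over an n-gon has 2n triangular faces and n + 2 vertices: V = 16 + 2 = 18, E = 3·16 = 48, F = 2·16 = 32.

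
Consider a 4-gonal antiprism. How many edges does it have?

16

An antiprism on an n-gon has two n-gon caps and 2n triangles: V = 2·4 = 8, E = 4·4 = 16, F = 2·4 + 2 = 10.
Check: V − E + F = 8 − 16 + 10 = 2.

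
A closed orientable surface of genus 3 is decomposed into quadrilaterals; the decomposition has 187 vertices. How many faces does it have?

191

χ = 2 − 2·3 = -4, and every face is a square so 4F = 2E.
V − E + F = -4 with E = 4F/2 gives 187 − (4/2 − 1)·F = -4, so F = 191 and E = 382.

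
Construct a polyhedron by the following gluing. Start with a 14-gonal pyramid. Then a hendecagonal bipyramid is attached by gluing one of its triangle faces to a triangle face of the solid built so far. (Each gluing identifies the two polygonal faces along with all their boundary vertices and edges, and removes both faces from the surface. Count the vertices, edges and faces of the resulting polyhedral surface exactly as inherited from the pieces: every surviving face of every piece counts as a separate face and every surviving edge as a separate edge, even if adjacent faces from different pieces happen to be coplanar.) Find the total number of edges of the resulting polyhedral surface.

58

A 14-gonal pyramid: V=15, E=28, F=15.
Attach a hendecagonal bipyramid (V=13, E=33, F=22) along a 3-gon: merge 3 vertices and 3 edges, delete both glued faces → V=25, E=58, F=35.
Check: V − E + F = 25 − 58 + 35 = 2.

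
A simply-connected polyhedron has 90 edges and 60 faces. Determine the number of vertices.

Here V − E + F = 2.
V = 2 + E − F = 2 + 90 − 60 = 32.

32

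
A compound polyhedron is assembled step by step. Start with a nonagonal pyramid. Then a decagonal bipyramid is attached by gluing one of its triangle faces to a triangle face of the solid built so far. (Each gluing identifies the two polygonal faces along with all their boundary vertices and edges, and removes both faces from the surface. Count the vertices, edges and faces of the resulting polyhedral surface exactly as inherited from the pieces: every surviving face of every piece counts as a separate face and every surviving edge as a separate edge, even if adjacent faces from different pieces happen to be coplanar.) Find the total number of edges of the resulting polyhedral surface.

45

A nonagonal pyramid: V=10, E=18, F=10.
Attach a decagonal bipyramid (V=12, E=30, F=20) along a 3-gon: merge 3 vertices and 3 edges, delete both glued faces → V=19, E=45, F=28.
Check: V − E + F = 19 − 45 + 28 = 2.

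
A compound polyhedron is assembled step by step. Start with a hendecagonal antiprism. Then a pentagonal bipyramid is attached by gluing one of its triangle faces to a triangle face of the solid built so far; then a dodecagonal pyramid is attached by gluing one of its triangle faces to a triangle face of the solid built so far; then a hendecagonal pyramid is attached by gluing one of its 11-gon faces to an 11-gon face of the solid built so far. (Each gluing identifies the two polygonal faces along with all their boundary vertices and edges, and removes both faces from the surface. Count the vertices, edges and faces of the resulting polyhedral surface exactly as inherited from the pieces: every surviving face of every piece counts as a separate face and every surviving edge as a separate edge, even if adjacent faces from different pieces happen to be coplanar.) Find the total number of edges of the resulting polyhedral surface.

88

A hendecagonal antiprism: V=22, E=44, F=24.
Attach a pentagonal bipyramid (V=7, E=15, F=10) along a 3-gon: merge 3 vertices and 3 edges, delete both glued faces → V=26, E=56, F=32.
Attach a dodecagonal pyramid (V=13, E=24, F=13) along a 3-gon: merge 3 vertices and 3 edges, delete both glued faces → V=36, E=77, F=43.
Attach a hendecagonal pyramid (V=12, E=22, F=12) along an 11-gon: merge 11 vertices and 11 edges, delete both glued faces → V=37, E=88, F=53.
Check: V − E + F = 37 − 88 + 53 = 2.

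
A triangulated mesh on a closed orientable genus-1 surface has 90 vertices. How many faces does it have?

χ = 2 − 2·1 = 0, and every face is a triangle so 3F = 2E.
V − E + F = 0 with E = 3F/2 gives 90 − (3/2 − 1)·F = 0, so F = 180 and E = 270.

180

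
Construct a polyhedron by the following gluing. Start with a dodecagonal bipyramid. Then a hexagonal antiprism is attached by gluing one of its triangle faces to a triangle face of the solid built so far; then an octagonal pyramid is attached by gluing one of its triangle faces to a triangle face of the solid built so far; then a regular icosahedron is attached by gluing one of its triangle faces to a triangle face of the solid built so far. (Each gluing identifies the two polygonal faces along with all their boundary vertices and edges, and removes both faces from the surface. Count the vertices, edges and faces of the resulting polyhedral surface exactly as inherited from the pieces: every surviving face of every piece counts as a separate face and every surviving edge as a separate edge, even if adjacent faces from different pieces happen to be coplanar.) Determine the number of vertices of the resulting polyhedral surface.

A dodecagonal bipyramid: V=14, E=36, F=24.
Attach a hexagonal antiprism (V=12, E=24, F=14) along a 3-gon: merge 3 vertices and 3 edges, delete both glued faces → V=23, E=57, F=36.
Attach an octagonal pyramid (V=9, E=16, F=9) along a 3-gon: merge 3 vertices and 3 edges, delete both glued faces → V=29, E=70, F=43.
Attach a regular icosahedron (V=12, E=30, F=20) along a 3-gon: merge 3 vertices and 3 edges, delete both glued faces → V=38, E=97, F=61.
Check: V − E + F = 38 − 97 + 61 = 2.

38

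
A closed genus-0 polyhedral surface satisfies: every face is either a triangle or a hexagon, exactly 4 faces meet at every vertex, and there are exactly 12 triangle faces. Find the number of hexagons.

2

Let x be the number of hexagons; then F = 12 + x.
Edge–face incidences: 2E = 3·12 + 6·x = 36 + 6x.
Every vertex has degree 4, so 4V = 2E.
Euler: V − E + F = 2 ⇒ (2E)/4 − E + (12 + x) = 2.
Multiply by 8: 2·(2E) − 4·(2E) + 8·(12 + x) = 16, i.e. 96 + 8x − 2·(36 + 6x) = 16.
Collecting terms: −4x + 24 = 16, so −4x = −8, so x = 2.
Then 2E = 36 + 6·2 = 48, so E = 24, V = 2E/4 = 12, F = 12 + 2 = 14.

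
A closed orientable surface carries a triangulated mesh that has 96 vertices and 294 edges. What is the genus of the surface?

Every face is a triangle and each edge borders two faces, so 3F = 2·294, giving F = 196.
χ = V − E + F = 96 − 294 + 196 = -2.
For a closed orientable surface χ = 2 − 2g, so g = (2 − (-2))/2 = 2.

2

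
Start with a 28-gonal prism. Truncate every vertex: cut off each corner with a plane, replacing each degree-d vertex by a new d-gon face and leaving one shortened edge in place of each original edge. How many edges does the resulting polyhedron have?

The base solid has V = 56, E = 84, F = 30.
Truncation replaces each original edge-end by a new vertex, so V′ = 2E = 168.
Each original edge survives, and each old vertex of degree d contributes d new edges; summing degrees gives Σd = 2E, so E′ = E + 2E = 3E = 252.
Each original face survives and each original vertex becomes one new face: F′ = F + V = 86.

252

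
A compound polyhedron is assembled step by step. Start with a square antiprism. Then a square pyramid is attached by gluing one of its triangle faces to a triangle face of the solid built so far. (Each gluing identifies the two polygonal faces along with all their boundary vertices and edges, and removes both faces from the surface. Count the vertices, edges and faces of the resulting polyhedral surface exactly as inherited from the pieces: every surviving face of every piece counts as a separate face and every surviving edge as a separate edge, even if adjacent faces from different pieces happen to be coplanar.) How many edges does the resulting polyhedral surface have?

21

A square antiprism: V=8, E=16, F=10.
Attach a square pyramid (V=5, E=8, F=5) along a 3-gon: merge 3 vertices and 3 edges, delete both glued faces → V=10, E=21, F=13.
Check: V − E + F = 10 − 21 + 13 = 2.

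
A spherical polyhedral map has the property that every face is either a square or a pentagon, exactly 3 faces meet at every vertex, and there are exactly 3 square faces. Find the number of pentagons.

6

Let x be the number of pentagons; then F = 3 + x.
Edge–face incidences: 2E = 4·3 + 5·x = 12 + 5x.
Every vertex has degree 3, so 3V = 2E.
Euler: V − E + F = 2 ⇒ (2E)/3 − E + (3 + x) = 2.
Multiply by 6: 2·(2E) − 3·(2E) + 6·(3 + x) = 12, i.e. 18 + 6x − (12 + 5x) = 12.
Collecting terms: x + 6 = 12, so x = 6.
Then 2E = 12 + 5·6 = 42, so E = 21, V = 2E/3 = 14, F = 3 + 6 = 9.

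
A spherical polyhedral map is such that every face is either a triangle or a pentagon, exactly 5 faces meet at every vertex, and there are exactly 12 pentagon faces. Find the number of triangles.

Let x be the number of triangles; then F = 12 + x.
Edge–face incidences: 2E = 5·12 + 3·x = 60 + 3x.
Every vertex has degree 5, so 5V = 2E.
Euler: V − E + F = 2 ⇒ (2E)/5 − E + (12 + x) = 2.
Multiply by 10: 2·(2E) − 5·(2E) + 10·(12 + x) = 20, i.e. 120 + 10x − 3·(60 + 3x) = 20.
Collecting terms: x − 60 = 20, so x = 80.
Then 2E = 60 + 3·80 = 300, so E = 150, V = 2E/5 = 60, F = 12 + 80 = 92.

80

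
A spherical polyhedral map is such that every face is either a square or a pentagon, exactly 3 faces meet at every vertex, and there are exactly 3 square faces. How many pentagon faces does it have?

6

Let x be the number of pentagons; then F = 3 + x.
Edge–face incidences: 2E = 4·3 + 5·x = 12 + 5x.
Every vertex has degree 3, so 3V = 2E.
Euler: V − E + F = 2 ⇒ (2E)/3 − E + (3 + x) = 2.
Multiply by 6: 2·(2E) − 3·(2E) + 6·(3 + x) = 12, i.e. 18 + 6x − (12 + 5x) = 12.
Collecting terms: x + 6 = 12, so x = 6.
Then 2E = 12 + 5·6 = 42, so E = 21, V = 2E/3 = 14, F = 3 + 6 = 9.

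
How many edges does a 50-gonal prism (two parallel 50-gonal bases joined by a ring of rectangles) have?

150

A prism on an n-gon has two n-gon bases and n rectangular sides: V = 2·50 = 100, E = 3·50 = 150, F = 50 + 2 = 52.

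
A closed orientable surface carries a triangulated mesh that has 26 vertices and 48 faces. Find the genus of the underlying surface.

0

Every face is a triangle, so 2E = 3·48 = 144, giving E = 72.
χ = V − E + F = 26 − 72 + 48 = 2.
For a closed orientable surface χ = 2 − 2g, so g = (2 − (2))/2 = 0.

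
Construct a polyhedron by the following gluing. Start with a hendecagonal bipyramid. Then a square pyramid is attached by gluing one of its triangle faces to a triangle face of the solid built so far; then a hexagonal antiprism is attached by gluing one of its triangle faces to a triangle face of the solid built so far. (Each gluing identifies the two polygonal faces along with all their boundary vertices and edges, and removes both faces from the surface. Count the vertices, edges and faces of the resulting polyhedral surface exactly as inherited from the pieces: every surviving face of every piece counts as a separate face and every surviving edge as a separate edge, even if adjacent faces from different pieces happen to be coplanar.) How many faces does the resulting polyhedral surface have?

37

A hendecagonal bipyramid: V=13, E=33, F=22.
Attach a square pyramid (V=5, E=8, F=5) along a 3-gon: merge 3 vertices and 3 edges, delete both glued faces → V=15, E=38, F=25.
Attach a hexagonal antiprism (V=12, E=24, F=14) along a 3-gon: merge 3 vertices and 3 edges, delete both glued faces → V=24, E=59, F=37.
Check: V − E + F = 24 − 59 + 37 = 2.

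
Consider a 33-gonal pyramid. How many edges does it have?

A pyramid on an n-gon base has one n-gon and n triangles: V = 33 + 1 = 34, E = 2·33 = 66, F = 33 + 1 = 34.
Check: V − E + F = 34 − 66 + 34 = 2.

66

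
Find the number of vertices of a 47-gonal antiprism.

94

An antiprism on an n-gon has two n-gon caps and 2n triangles: V = 2·47 = 94, E = 4·47 = 188, F = 2·47 + 2 = 96.
Check: V − E + F = 94 − 188 + 96 = 2.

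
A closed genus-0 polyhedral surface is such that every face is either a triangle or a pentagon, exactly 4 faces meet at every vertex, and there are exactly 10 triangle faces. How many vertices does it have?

Let x be the number of pentagons; then F = 10 + x.
Edge–face incidences: 2E = 3·10 + 5·x = 30 + 5x.
Every vertex has degree 4, so 4V = 2E.
Euler: V − E + F = 2 ⇒ (2E)/4 − E + (10 + x) = 2.
Multiply by 8: 2·(2E) − 4·(2E) + 8·(10 + x) = 16, i.e. 80 + 8x − 2·(30 + 5x) = 16.
Collecting terms: −2x + 20 = 16, so −2x = −4, so x = 2.
Then 2E = 30 + 5·2 = 40, so E = 20, V = 2E/4 = 10, F = 10 + 2 = 12.

10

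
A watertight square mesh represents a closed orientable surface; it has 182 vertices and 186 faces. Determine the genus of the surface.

3

Every face is a square, so 2E = 4·186 = 744, giving E = 372.
χ = V − E + F = 182 − 372 + 186 = -4.
For a closed orientable surface χ = 2 − 2g, so g = (2 − (-4))/2 = 3.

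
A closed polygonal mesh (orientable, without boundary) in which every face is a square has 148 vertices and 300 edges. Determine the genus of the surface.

Every face is a square and each edge borders two faces, so 4F = 2·300, giving F = 150.
χ = V − E + F = 148 − 300 + 150 = -2.
For a closed orientable surface χ = 2 − 2g, so g = (2 − (-2))/2 = 2.

2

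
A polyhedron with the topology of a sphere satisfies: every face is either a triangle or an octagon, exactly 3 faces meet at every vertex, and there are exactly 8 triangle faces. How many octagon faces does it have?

6

Let x be the number of octagons; then F = 8 + x.
Edge–face incidences: 2E = 3·8 + 8·x = 24 + 8x.
Every vertex has degree 3, so 3V = 2E.
Euler: V − E + F = 2 ⇒ (2E)/3 − E + (8 + x) = 2.
Multiply by 6: 2·(2E) − 3·(2E) + 6·(8 + x) = 12, i.e. 48 + 6x − (24 + 8x) = 12.
Collecting terms: −2x + 24 = 12, so −2x = −12, so x = 6.
Then 2E = 24 + 8·6 = 72, so E = 36, V = 2E/3 = 24, F = 8 + 6 = 14.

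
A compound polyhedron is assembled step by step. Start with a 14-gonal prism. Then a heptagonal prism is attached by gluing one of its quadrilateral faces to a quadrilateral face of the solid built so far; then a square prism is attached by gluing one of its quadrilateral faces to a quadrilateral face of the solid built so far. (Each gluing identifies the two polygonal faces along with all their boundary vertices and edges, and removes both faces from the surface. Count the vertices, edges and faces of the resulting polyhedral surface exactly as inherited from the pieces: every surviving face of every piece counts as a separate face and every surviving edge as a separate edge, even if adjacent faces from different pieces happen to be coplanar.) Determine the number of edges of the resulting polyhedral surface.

A 14-gonal prism: V=28, E=42, F=16.
Attach a heptagonal prism (V=14, E=21, F=9) along a 4-gon: merge 4 vertices and 4 edges, delete both glued faces → V=38, E=59, F=23.
Attach a square prism (V=8, E=12, F=6) along a 4-gon: merge 4 vertices and 4 edges, delete both glued faces → V=42, E=67, F=27.
Check: V − E + F = 42 − 67 + 27 = 2.

67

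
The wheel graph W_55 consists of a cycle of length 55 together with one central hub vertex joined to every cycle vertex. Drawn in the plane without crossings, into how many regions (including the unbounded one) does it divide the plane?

W_55 has V = 55 + 1 = 56 vertices and E = 2·55 = 110 edges.
By Euler's formula F = 2 − V + E = 2 − 56 + 110 = 56.

56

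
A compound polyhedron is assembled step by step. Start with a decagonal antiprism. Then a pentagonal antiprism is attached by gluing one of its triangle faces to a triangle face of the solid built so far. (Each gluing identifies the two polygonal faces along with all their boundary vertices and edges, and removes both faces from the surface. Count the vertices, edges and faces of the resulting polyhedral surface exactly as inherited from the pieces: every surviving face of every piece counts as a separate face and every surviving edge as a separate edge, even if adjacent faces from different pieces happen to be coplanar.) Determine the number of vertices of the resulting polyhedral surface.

27

A decagonal antiprism: V=20, E=40, F=22.
Attach a pentagonal antiprism (V=10, E=20, F=12) along a 3-gon: merge 3 vertices and 3 edges, delete both glued faces → V=27, E=57, F=32.
Check: V − E + F = 27 − 57 + 32 = 2.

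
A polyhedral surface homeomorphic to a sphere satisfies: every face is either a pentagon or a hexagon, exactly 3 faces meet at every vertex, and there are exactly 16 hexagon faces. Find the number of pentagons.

12

Let x be the number of pentagons; then F = 16 + x.
Edge–face incidences: 2E = 6·16 + 5·x = 96 + 5x.
Every vertex has degree 3, so 3V = 2E.
Euler: V − E + F = 2 ⇒ (2E)/3 − E + (16 + x) = 2.
Multiply by 6: 2·(2E) − 3·(2E) + 6·(16 + x) = 12, i.e. 96 + 6x − (96 + 5x) = 12.
Collecting terms: x = 12.
Then 2E = 96 + 5·12 = 156, so E = 78, V = 2E/3 = 52, F = 16 + 12 = 28.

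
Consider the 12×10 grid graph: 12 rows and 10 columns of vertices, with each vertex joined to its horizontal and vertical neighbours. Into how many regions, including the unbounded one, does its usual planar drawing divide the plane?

100

The grid has V = 12·10 = 120 vertices and E = 12·9 + 10·11 = 218 edges.
F = 2 − V + E = 2 − 120 + 218 = 100.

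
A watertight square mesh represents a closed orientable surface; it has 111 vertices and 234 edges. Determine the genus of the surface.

Every face is a square and each edge borders two faces, so 4F = 2·234, giving F = 117.
χ = V − E + F = 111 − 234 + 117 = -6.
For a closed orientable surface χ = 2 − 2g, so g = (2 − (-6))/2 = 4.

4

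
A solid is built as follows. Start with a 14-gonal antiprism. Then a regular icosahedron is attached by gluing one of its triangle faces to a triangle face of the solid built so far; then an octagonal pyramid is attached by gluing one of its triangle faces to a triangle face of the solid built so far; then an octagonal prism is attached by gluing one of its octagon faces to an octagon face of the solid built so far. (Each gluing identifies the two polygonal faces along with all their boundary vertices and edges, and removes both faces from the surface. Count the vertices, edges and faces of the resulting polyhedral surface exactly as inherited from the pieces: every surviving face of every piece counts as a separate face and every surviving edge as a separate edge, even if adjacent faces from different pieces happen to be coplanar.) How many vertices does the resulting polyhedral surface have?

A 14-gonal antiprism: V=28, E=56, F=30.
Attach a regular icosahedron (V=12, E=30, F=20) along a 3-gon: merge 3 vertices and 3 edges, delete both glued faces → V=37, E=83, F=48.
Attach an octagonal pyramid (V=9, E=16, F=9) along a 3-gon: merge 3 vertices and 3 edges, delete both glued faces → V=43, E=96, F=55.
Attach an octagonal prism (V=16, E=24, F=10) along an 8-gon: merge 8 vertices and 8 edges, delete both glued faces → V=51, E=112, F=63.
Check: V − E + F = 51 − 112 + 63 = 2.

51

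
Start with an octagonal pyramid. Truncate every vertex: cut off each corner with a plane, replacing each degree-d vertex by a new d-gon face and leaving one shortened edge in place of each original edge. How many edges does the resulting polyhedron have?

48

The base solid has V = 9, E = 16, F = 9.
Truncation replaces each original edge-end by a new vertex, so V′ = 2E = 32.
Each original edge survives, and each old vertex of degree d contributes d new edges; summing degrees gives Σd = 2E, so E′ = E + 2E = 3E = 48.
Each original face survives and each original vertex becomes one new face: F′ = F + V = 18.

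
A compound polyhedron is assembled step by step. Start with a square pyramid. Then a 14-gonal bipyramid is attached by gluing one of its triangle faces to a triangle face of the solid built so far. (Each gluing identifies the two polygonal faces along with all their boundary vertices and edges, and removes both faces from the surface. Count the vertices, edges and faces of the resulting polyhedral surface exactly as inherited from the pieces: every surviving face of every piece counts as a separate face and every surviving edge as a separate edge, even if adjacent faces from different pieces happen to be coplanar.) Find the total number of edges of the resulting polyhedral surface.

A square pyramid: V=5, E=8, F=5.
Attach a 14-gonal bipyramid (V=16, E=42, F=28) along a 3-gon: merge 3 vertices and 3 edges, delete both glued faces → V=18, E=47, F=31.
Check: V − E + F = 18 − 47 + 31 = 2.

47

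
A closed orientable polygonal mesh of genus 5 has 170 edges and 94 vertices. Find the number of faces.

68

For a closed orientable surface of genus 5, χ = 2 − 2·5 = -8.
F = -8 − V + E = -8 − 94 + 170 = 68.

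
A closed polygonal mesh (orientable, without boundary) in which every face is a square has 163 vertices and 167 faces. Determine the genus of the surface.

Every face is a square, so 2E = 4·167 = 668, giving E = 334.
χ = V − E + F = 163 − 334 + 167 = -4.
For a closed orientable surface χ = 2 − 2g, so g = (2 − (-4))/2 = 3.

3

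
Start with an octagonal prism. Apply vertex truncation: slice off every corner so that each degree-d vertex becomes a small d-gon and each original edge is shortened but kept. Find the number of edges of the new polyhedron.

The base solid has V = 16, E = 24, F = 10.
Truncation replaces each original edge-end by a new vertex, so V′ = 2E = 48.
Each original edge survives, and each old vertex of degree d contributes d new edges; summing degrees gives Σd = 2E, so E′ = E + 2E = 3E = 72.
Each original face survives and each original vertex becomes one new face: F′ = F + V = 26.

72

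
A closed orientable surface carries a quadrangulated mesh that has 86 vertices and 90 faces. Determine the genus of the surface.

Every face is a square, so 2E = 4·90 = 360, giving E = 180.
χ = V − E + F = 86 − 180 + 90 = -4.
For a closed orientable surface χ = 2 − 2g, so g = (2 − (-4))/2 = 3.

3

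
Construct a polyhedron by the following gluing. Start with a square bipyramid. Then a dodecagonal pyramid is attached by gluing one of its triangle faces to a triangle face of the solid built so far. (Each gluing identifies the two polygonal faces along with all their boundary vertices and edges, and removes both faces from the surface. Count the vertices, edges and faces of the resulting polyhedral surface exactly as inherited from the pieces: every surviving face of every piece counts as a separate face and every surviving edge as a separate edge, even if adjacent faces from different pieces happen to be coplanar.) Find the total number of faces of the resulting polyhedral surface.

A square bipyramid: V=6, E=12, F=8.
Attach a dodecagonal pyramid (V=13, E=24, F=13) along a 3-gon: merge 3 vertices and 3 edges, delete both glued faces → V=16, E=33, F=19.
Check: V − E + F = 16 − 33 + 19 = 2.

19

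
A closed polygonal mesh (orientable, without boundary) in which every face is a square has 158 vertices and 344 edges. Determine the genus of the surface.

8

Every face is a square and each edge borders two faces, so 4F = 2·344, giving F = 172.
χ = V − E + F = 158 − 344 + 172 = -14.
For a closed orientable surface χ = 2 − 2g, so g = (2 − (-14))/2 = 8.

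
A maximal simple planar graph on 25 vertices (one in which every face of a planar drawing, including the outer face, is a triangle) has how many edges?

69

In a plane triangulation 3F = 2E and V − E + F = 2, so E = 3V − 6 = 3·25 − 6 = 69.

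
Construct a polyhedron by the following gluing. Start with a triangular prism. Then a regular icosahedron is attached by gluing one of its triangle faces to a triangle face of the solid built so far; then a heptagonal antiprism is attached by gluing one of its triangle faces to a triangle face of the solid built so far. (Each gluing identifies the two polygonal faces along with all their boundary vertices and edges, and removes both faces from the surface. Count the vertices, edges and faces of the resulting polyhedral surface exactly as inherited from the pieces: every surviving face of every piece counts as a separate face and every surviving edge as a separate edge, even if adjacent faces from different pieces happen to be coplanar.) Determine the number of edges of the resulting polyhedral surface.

A triangular prism: V=6, E=9, F=5.
Attach a regular icosahedron (V=12, E=30, F=20) along a 3-gon: merge 3 vertices and 3 edges, delete both glued faces → V=15, E=36, F=23.
Attach a heptagonal antiprism (V=14, E=28, F=16) along a 3-gon: merge 3 vertices and 3 edges, delete both glued faces → V=26, E=61, F=37.
Check: V − E + F = 26 − 61 + 37 = 2.

61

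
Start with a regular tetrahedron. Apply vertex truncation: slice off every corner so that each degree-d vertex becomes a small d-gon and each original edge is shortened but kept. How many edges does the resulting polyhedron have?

18

The base solid has V = 4, E = 6, F = 4.
Truncation replaces each original edge-end by a new vertex, so V′ = 2E = 12.
Each original edge survives, and each old vertex of degree d contributes d new edges; summing degrees gives Σd = 2E, so E′ = E + 2E = 3E = 18.
Each original face survives and each original vertex becomes one new face: F′ = F + V = 8.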